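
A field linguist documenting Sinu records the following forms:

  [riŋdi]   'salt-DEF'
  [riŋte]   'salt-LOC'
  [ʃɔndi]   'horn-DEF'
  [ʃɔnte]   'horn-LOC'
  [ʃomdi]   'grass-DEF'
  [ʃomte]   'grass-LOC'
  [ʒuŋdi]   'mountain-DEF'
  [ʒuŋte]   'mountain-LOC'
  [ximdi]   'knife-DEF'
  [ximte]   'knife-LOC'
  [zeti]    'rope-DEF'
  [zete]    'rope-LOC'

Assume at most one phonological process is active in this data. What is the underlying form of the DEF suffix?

The DEF suffix surfaces as [-di] and [-ti], depending on the final segment of the stem.
By contrast the LOC suffix keeps its initial [t] throughout — that segment must be underlying.
So the underlying form is /-di/, and voiced stops become voiceless after a vowel.

/-di/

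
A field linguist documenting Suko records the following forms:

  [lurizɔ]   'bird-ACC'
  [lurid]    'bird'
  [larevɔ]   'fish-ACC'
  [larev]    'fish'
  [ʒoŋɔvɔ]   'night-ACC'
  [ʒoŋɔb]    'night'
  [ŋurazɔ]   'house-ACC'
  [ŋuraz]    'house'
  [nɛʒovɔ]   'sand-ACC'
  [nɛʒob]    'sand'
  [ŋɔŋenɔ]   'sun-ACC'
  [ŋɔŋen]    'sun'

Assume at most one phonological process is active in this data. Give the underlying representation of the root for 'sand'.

In [nɛʒovɔ] and [nɛʒob] the final segment of 'sand' alternates: [v] ~ [b].
But 'fish' keeps [v] in both environments ([larevɔ], [larev]), so there is no rule changing /v/ to [b] in isolation.
So /b/ is underlying, and a rule of intervocalic spirantization — voiced stops become fricatives between vowels — gives [v].
The underlying form of 'sand' is therefore /nɛʒob/.

/nɛʒob/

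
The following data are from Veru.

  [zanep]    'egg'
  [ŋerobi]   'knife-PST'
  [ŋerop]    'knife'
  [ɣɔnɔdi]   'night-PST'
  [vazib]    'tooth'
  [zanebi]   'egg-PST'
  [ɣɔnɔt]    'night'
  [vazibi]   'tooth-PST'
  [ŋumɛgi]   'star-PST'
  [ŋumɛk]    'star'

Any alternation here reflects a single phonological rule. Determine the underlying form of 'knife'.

/ŋerop/

'knife' shows [b] ~ [p] at the end of the stem ([ŋerobi] vs [ŋerop]).
The stem 'tooth' ([vazibi], [vazib]) shows [b] unchanged in both environments, so [b] cannot be basic with [p] derived in isolation.
The alternation reflects intervocalic voicing: voiceless stops become voiced between vowels. /p/ is underlying.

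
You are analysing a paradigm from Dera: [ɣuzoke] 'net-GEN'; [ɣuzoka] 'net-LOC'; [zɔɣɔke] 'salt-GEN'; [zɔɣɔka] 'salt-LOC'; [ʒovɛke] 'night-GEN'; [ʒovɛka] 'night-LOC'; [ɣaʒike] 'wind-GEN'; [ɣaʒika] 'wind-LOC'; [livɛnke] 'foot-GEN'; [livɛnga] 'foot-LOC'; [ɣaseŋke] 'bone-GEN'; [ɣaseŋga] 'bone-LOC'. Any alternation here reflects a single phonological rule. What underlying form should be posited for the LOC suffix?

The LOC morpheme has two allomorphs, [-ga] and [-ka].
The GEN suffix, which begins with [k], is invariant after every stem; so [k] is not altered by any rule here.
So the underlying form is /-ga/, and voiced stops become voiceless after a vowel.

/-ga/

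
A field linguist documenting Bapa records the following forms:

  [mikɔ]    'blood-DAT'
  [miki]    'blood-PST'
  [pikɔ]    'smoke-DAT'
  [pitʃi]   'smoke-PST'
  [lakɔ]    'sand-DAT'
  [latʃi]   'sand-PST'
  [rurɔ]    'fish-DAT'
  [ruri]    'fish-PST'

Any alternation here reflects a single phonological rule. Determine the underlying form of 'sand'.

/latʃ/

The root 'sand' surfaces as [lakɔ] and [latʃi], with a stem-final [k] ~ [tʃ] alternation.
Compare 'blood', with invariant [k] in [mikɔ] and [miki]: an analysis with underlying /k/ and a rule producing [tʃ] before the PST suffix would wrongly predict alternation here too.
The underlying segment must be /tʃ/; palato-alveolar /tʃ/ becomes [k] when no front vowel follows, yielding [k] there.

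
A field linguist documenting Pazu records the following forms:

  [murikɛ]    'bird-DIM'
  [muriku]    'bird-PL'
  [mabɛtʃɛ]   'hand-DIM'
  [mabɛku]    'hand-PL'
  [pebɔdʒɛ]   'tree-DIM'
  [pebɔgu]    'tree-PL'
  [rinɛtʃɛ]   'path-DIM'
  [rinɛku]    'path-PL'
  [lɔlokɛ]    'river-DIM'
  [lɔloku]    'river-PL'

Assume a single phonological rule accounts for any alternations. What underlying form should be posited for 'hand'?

/mabɛtʃ/

The stem for 'hand' ends in [tʃ] in [mabɛtʃɛ] but [k] in [mabɛku].
If /k/ were underlying and a rule turned it into [tʃ] before the DIM suffix, 'bird' would also alternate; but it has [k] in both [murikɛ] and [muriku].
The alternation reflects depalatalization: palato-alveolar /tʃ/ and /dʒ/ become [k] and [g] when no front vowel follows. /tʃ/ is underlying.
The underlying form of 'hand' is therefore /mabɛtʃ/.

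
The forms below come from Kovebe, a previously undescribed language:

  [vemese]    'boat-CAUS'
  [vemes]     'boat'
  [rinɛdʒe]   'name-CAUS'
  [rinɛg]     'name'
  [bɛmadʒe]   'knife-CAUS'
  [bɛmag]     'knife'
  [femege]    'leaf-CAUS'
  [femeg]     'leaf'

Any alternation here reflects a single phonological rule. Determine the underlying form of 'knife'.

/bɛmadʒ/

The stem for 'knife' ends in [dʒ] in [bɛmadʒe] but [g] in [bɛmag].
Compare 'leaf', with invariant [g] in [femege] and [femeg]: an analysis with underlying /g/ and a rule producing [dʒ] before the CAUS suffix would wrongly predict alternation here too.
Therefore /dʒ/ is basic and [g] is derived by depalatalization (palato-alveolar /dʒ/ becomes [g] when no front vowel follows).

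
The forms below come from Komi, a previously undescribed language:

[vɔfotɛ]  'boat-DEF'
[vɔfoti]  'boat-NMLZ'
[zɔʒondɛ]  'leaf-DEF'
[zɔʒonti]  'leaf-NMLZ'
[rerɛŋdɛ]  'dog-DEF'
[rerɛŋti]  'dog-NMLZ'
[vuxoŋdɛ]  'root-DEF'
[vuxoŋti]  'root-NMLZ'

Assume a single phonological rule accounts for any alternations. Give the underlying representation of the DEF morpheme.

The DEF suffix surfaces as [-dɛ] and [-tɛ], depending on the final segment of the stem.
By contrast the NMLZ suffix keeps its initial [t] throughout — that segment must be underlying.
So the underlying form is /-dɛ/, and voiced stops become voiceless after a vowel.

/-dɛ/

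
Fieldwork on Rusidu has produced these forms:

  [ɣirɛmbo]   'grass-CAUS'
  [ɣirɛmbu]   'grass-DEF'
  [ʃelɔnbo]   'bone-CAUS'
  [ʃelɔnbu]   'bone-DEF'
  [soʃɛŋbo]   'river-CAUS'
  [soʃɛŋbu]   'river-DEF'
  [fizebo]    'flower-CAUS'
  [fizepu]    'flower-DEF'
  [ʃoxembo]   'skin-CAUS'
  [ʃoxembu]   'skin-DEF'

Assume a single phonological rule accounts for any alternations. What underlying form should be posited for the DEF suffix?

/-pu/

The DEF morpheme has two allomorphs, [-bu] and [-pu].
By contrast the CAUS suffix keeps its initial [b] throughout — that segment must be underlying.
So the underlying form is /-pu/, and voiceless stops become voiced after a nasal.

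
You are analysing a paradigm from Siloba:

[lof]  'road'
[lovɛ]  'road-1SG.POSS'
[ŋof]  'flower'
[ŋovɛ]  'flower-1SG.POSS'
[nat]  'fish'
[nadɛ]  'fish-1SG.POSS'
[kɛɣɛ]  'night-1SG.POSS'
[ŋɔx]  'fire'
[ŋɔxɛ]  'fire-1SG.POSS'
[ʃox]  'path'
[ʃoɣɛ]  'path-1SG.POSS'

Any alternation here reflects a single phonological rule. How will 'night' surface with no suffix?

'path' shows [x] ~ [ɣ] at the end of the stem ([ʃox] vs [ʃoɣɛ]).
The stem 'fire' ([ŋɔx], [ŋɔxɛ]) shows [x] unchanged in both environments, so [x] cannot be basic with [ɣ] derived before the 1SG.POSS suffix.
The alternation reflects word-final obstruent devoicing: voiced obstruents become voiceless word-finally. /ɣ/ is underlying.
The one attested form of 'night', [kɛɣɛ], shows underlying /kɛɣ/. Applying the same rule word-finally gives [kɛx].

[kɛx]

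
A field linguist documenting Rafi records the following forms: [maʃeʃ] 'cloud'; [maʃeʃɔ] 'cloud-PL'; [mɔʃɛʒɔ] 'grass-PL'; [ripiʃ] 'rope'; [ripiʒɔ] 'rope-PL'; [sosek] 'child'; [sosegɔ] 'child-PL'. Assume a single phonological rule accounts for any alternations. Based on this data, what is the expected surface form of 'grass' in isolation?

The stem for 'rope' ends in [ʃ] in [ripiʃ] but [ʒ] in [ripiʒɔ].
Compare 'cloud', with invariant [ʃ] in [maʃeʃ] and [maʃeʃɔ]: an analysis with underlying /ʃ/ and a rule producing [ʒ] before the PL suffix would wrongly predict alternation here too.
The alternation reflects word-final obstruent devoicing: voiced obstruents become voiceless word-finally. /ʒ/ is underlying.
From [mɔʃɛʒɔ] the stem 'grass' is /mɔʃɛʒ/; word-finally this yields [mɔʃɛʃ].

[mɔʃɛʃ]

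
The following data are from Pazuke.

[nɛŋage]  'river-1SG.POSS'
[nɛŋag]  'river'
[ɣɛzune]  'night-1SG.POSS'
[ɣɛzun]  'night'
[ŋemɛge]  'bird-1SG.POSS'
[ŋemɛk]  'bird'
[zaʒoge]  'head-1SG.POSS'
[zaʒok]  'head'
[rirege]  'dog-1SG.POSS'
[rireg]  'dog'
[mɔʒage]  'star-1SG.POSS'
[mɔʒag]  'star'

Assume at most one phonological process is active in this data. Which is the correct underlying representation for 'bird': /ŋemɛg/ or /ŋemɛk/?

'bird' shows [g] ~ [k] at the end of the stem ([ŋemɛge] vs [ŋemɛk]).
But 'dog' keeps [g] in both environments ([rirege], [rireg]), so there is no rule changing /g/ to [k] in isolation.
Therefore /k/ is basic and [g] is derived by intervocalic voicing (voiceless stops become voiced between vowels).

/ŋemɛk/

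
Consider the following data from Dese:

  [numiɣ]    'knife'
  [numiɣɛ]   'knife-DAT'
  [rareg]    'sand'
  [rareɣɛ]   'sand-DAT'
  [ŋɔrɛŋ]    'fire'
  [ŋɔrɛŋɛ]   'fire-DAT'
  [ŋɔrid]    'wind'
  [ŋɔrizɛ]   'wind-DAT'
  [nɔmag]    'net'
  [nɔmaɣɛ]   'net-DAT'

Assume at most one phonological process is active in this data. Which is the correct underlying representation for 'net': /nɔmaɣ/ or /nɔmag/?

'net' shows [g] ~ [ɣ] at the end of the stem ([nɔmag] vs [nɔmaɣɛ]).
The stem 'knife' ([numiɣ], [numiɣɛ]) shows [ɣ] unchanged in both environments, so [ɣ] cannot be basic with [g] derived in isolation.
The alternation reflects intervocalic spirantization: voiced stops become fricatives between vowels. /g/ is underlying.

/nɔmag/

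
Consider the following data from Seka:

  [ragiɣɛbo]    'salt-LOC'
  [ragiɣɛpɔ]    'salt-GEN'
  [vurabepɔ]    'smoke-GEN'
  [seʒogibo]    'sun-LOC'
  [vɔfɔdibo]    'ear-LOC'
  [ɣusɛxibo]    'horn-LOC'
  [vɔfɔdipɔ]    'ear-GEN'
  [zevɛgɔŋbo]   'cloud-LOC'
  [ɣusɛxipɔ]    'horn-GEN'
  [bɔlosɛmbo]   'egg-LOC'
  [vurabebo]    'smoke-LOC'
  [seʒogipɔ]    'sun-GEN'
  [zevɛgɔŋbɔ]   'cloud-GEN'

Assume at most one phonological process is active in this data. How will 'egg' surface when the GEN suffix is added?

[bɔlosɛmbɔ]

The GEN suffix surfaces as [-bɔ] and [-pɔ], depending on the final segment of the stem.
The LOC suffix, which begins with [b], is invariant after every stem; so [b] is not altered by any rule here.
So the underlying form is /-pɔ/, and voiceless stops become voiced after a nasal.
After 'egg', which ends in a nasal, the suffix surfaces as [-bɔ], giving [bɔlosɛmbɔ].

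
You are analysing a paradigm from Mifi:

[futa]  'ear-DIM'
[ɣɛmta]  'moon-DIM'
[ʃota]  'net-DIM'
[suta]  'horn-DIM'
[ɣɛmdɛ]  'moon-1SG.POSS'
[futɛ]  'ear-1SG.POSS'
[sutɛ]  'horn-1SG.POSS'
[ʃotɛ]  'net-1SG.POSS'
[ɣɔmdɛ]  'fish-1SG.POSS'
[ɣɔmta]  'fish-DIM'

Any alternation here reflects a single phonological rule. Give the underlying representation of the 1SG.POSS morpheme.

/-dɛ/

The 1SG.POSS morpheme has two allomorphs, [-dɛ] and [-tɛ].
The DIM suffix, which begins with [t], is invariant after every stem; so [t] is not altered by any rule here.
The 1SG.POSS suffix is therefore /-dɛ/ underlyingly, with post-vocalic devoicing: voiced stops become voiceless after a vowel.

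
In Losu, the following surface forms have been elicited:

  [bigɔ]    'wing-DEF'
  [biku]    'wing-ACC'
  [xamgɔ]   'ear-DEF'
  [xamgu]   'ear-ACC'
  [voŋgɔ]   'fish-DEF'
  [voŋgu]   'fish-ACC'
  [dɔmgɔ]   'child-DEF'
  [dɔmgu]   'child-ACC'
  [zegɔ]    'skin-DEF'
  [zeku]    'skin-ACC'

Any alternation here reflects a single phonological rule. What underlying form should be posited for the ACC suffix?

The ACC suffix surfaces as [-gu] and [-ku], depending on the final segment of the stem.
By contrast the DEF suffix keeps its initial [g] throughout — that segment must be underlying.
So the underlying form is /-ku/, and voiceless stops become voiced after a nasal.

/-ku/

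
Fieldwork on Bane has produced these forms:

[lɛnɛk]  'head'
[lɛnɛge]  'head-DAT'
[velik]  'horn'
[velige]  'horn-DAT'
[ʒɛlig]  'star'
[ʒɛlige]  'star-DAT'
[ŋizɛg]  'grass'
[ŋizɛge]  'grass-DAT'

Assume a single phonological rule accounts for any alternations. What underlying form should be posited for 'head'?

In [lɛnɛk] and [lɛnɛge] the final segment of 'head' alternates: [k] ~ [g].
But 'grass' keeps [g] in both environments ([ŋizɛg], [ŋizɛge]), so there is no rule changing /g/ to [k] in isolation.
The alternation reflects intervocalic voicing: voiceless stops become voiced between vowels. /k/ is underlying.
So 'head' = /lɛnɛk/.

/lɛnɛk/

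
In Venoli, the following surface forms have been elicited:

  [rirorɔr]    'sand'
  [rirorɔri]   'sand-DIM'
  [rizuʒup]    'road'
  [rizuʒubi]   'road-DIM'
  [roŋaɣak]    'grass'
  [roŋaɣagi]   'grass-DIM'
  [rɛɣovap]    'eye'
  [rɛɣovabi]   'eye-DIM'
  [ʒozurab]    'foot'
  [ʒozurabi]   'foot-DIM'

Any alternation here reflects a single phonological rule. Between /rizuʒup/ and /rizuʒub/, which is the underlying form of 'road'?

The stem for 'road' ends in [p] in [rizuʒup] but [b] in [rizuʒubi].
But 'foot' keeps [b] in both environments ([ʒozurab], [ʒozurabi]), so there is no rule changing /b/ to [p] in isolation.
The alternation reflects intervocalic voicing: voiceless stops become voiced between vowels. /p/ is underlying.

/rizuʒup/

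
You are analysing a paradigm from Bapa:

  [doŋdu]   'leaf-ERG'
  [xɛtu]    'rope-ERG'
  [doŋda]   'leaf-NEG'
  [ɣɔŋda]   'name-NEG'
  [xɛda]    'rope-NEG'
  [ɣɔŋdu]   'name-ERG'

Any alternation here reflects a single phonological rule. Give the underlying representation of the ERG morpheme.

/-tu/

The ERG morpheme has two allomorphs, [-du] and [-tu].
By contrast the NEG suffix keeps its initial [d] throughout — that segment must be underlying.
So the underlying form is /-tu/, and voiceless stops become voiced after a nasal.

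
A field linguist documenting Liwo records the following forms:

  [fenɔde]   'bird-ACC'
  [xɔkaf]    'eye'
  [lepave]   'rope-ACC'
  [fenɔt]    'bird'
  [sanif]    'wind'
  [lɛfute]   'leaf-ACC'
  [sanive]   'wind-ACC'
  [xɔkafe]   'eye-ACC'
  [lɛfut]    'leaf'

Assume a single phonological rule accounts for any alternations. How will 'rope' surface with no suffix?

'wind' shows [v] ~ [f] at the end of the stem ([sanive] vs [sanif]).
If /f/ were underlying and a rule turned it into [v] before the ACC suffix, 'eye' would also alternate; but it has [f] in both [xɔkafe] and [xɔkaf].
Therefore /v/ is basic and [f] is derived by word-final obstruent devoicing (voiced obstruents become voiceless word-finally).
The one attested form of 'rope', [lepave], shows underlying /lepav/. Applying the same rule word-finally gives [lepaf].

[lepaf]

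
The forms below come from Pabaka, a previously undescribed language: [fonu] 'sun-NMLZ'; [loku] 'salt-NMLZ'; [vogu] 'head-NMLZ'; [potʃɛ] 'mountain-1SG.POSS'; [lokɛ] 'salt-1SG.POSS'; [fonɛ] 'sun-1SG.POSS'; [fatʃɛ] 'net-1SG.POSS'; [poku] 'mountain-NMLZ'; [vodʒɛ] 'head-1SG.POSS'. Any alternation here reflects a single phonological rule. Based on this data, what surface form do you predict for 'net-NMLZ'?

[faku]

The root 'mountain' surfaces as [potʃɛ] and [poku], with a stem-final [tʃ] ~ [k] alternation.
The stem 'salt' ([lokɛ], [loku]) shows [k] unchanged in both environments, so [k] cannot be basic with [tʃ] derived before the 1SG.POSS suffix.
The alternation reflects depalatalization: palato-alveolar /tʃ/ and /dʒ/ become [k] and [g] when no front vowel follows. /tʃ/ is underlying.
From [fatʃɛ] the stem 'net' is /fatʃ/; when no front vowel follows this yields [faku].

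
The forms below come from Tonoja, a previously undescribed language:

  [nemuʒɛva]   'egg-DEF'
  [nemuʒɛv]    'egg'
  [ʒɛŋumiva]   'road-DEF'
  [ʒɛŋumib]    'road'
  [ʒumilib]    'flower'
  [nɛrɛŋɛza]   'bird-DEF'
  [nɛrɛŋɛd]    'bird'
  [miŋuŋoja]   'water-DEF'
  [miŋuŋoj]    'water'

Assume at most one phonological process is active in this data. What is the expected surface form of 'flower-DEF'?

The root 'road' surfaces as [ʒɛŋumiva] and [ʒɛŋumib], with a stem-final [v] ~ [b] alternation.
Compare 'egg', with invariant [v] in [nemuʒɛva] and [nemuʒɛv]: an analysis with underlying /v/ and a rule producing [b] in isolation would wrongly predict alternation here too.
So /b/ is underlying, and a rule of intervocalic spirantization — voiced stops become fricatives between vowels — gives [v].
The one attested form of 'flower', [ʒumilib], shows underlying /ʒumilib/. Applying the same rule between vowels gives [ʒumiliva].

[ʒumiliva]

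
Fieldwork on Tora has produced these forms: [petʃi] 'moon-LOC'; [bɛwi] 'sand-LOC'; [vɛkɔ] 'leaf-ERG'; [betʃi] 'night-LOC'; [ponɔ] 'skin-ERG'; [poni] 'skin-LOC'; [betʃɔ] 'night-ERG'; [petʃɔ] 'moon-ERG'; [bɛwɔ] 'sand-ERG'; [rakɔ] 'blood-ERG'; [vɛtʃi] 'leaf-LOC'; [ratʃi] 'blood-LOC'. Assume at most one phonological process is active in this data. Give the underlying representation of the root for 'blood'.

/rak/

The root 'blood' surfaces as [ratʃi] and [rakɔ], with a stem-final [tʃ] ~ [k] alternation.
The stem 'night' ([betʃi], [betʃɔ]) shows [tʃ] unchanged in both environments, so [tʃ] cannot be basic with [k] derived before the ERG suffix.
Therefore /k/ is basic and [tʃ] is derived by palatalization before a front vowel (/k/ becomes palato-alveolar [tʃ] before a front vowel).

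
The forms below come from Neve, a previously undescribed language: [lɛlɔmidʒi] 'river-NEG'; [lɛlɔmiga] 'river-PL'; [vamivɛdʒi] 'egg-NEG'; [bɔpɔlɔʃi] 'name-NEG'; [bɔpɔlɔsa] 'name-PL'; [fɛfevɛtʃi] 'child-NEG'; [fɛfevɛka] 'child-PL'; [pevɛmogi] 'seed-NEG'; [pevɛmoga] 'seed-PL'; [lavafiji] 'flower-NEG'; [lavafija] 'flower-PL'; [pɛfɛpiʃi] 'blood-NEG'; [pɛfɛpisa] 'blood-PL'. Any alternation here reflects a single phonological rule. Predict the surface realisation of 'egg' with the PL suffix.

The root 'river' surfaces as [lɛlɔmidʒi] and [lɛlɔmiga], with a stem-final [dʒ] ~ [g] alternation.
Compare 'seed', with invariant [g] in [pevɛmogi] and [pevɛmoga]: an analysis with underlying /g/ and a rule producing [dʒ] before the NEG suffix would wrongly predict alternation here too.
Therefore /dʒ/ is basic and [g] is derived by depalatalization (palato-alveolar /tʃ/, /dʒ/ and /ʃ/ become [k], [g] and [s] when no front vowel follows).
The one attested form of 'egg', [vamivɛdʒi], shows underlying /vamivɛdʒ/. Applying the same rule when no front vowel follows gives [vamivɛga].

[vamivɛga]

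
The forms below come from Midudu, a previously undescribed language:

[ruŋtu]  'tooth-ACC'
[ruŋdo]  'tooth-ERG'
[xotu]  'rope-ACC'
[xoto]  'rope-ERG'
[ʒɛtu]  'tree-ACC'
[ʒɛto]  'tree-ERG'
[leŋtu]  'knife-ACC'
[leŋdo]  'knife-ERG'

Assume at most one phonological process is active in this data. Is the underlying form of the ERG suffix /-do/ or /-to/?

/-do/

The ERG morpheme has two allomorphs, [-do] and [-to].
The ACC suffix, which begins with [t], is invariant after every stem; so [t] is not altered by any rule here.
The ERG suffix is therefore /-do/ underlyingly, with post-vocalic devoicing: voiced stops become voiceless after a vowel.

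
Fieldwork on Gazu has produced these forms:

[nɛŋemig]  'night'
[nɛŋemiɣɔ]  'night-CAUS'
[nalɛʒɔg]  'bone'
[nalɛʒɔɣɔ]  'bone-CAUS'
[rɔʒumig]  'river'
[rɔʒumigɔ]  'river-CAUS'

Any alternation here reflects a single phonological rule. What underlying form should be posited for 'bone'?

'bone' shows [g] ~ [ɣ] at the end of the stem ([nalɛʒɔg] vs [nalɛʒɔɣɔ]).
If /g/ were underlying and a rule turned it into [ɣ] before the CAUS suffix, 'river' would also alternate; but it has [g] in both [rɔʒumig] and [rɔʒumigɔ].
So /ɣ/ is underlying, and a rule of word-final hardening — voiced fricatives become stops word-finally — gives [g].
So 'bone' = /nalɛʒɔɣ/.

/nalɛʒɔɣ/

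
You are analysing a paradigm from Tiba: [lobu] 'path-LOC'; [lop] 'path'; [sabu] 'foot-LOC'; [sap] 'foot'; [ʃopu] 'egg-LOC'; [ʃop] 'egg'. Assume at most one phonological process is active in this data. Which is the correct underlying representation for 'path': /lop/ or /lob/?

/lob/

The stem for 'path' ends in [b] in [lobu] but [p] in [lop].
Compare 'egg', with invariant [p] in [ʃopu] and [ʃop]: an analysis with underlying /p/ and a rule producing [b] before the LOC suffix would wrongly predict alternation here too.
Therefore /b/ is basic and [p] is derived by word-final obstruent devoicing (voiced obstruents become voiceless word-finally).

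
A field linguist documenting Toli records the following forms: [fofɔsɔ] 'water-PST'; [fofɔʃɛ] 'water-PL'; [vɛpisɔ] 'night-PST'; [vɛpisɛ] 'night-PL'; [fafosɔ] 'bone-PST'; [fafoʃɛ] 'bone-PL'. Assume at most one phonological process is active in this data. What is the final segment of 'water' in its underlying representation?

/ʃ/

The stem for 'water' ends in [s] in [fofɔsɔ] but [ʃ] in [fofɔʃɛ].
If /s/ were underlying and a rule turned it into [ʃ] before the PL suffix, 'night' would also alternate; but it has [s] in both [vɛpisɔ] and [vɛpisɛ].
The underlying segment must be /ʃ/; palato-alveolar /ʃ/ becomes [s] when no front vowel follows, yielding [s] there.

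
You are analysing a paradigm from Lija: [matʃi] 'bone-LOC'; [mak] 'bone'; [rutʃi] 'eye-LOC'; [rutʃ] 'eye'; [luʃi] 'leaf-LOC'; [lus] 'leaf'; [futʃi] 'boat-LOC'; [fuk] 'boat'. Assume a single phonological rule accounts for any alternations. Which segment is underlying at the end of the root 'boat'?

/k/

The stem for 'boat' ends in [tʃ] in [futʃi] but [k] in [fuk].
Compare 'eye', with invariant [tʃ] in [rutʃi] and [rutʃ]: an analysis with underlying /tʃ/ and a rule producing [k] in isolation would wrongly predict alternation here too.
So /k/ is underlying, and a rule of palatalization before a front vowel — /k/ and /s/ become palato-alveolar [tʃ] and [ʃ] before a front vowel — gives [tʃ].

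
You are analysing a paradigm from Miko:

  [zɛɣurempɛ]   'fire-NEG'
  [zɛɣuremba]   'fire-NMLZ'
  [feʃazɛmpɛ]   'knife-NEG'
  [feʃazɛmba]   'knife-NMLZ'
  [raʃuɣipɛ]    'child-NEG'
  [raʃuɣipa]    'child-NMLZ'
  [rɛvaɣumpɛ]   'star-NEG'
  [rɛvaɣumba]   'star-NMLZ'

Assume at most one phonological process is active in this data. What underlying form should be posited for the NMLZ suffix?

The NMLZ suffix surfaces as [-ba] and [-pa], depending on the final segment of the stem.
The NEG suffix, which begins with [p], is invariant after every stem; so [p] is not altered by any rule here.
So the underlying form is /-ba/, and voiced stops become voiceless after a vowel.

/-ba/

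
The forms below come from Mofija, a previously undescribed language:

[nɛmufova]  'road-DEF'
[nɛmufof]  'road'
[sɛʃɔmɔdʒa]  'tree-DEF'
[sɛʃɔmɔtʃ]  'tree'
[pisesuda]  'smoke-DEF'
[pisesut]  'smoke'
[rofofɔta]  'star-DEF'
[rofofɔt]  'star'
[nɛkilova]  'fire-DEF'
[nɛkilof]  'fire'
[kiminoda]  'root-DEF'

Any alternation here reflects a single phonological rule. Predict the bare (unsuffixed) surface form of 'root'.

In [pisesuda] and [pisesut] the final segment of 'smoke' alternates: [d] ~ [t].
Compare 'star', with invariant [t] in [rofofɔta] and [rofofɔt]: an analysis with underlying /t/ and a rule producing [d] before the DEF suffix would wrongly predict alternation here too.
The alternation reflects word-final obstruent devoicing: voiced obstruents become voiceless word-finally. /d/ is underlying.
From [kiminoda] the stem 'root' is /kiminod/; word-finally this yields [kiminot].

[kiminot]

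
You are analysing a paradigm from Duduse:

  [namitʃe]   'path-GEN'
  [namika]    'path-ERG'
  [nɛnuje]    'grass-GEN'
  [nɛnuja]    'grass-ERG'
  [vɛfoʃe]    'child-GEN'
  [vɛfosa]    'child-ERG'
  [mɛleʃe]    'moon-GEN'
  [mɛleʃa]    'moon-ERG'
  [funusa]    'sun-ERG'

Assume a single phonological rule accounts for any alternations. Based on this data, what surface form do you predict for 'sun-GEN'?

[funuʃe]

The stem for 'child' ends in [ʃ] in [vɛfoʃe] but [s] in [vɛfosa].
But 'moon' keeps [ʃ] in both environments ([mɛleʃe], [mɛleʃa]), so there is no rule changing /ʃ/ to [s] before the ERG suffix.
So /s/ is underlying, and a rule of palatalization before a front vowel — /k/ and /s/ become palato-alveolar [tʃ] and [ʃ] before a front vowel — gives [ʃ].
The one attested form of 'sun', [funusa], shows underlying /funus/. Applying the same rule before a front vowel gives [funuʃe].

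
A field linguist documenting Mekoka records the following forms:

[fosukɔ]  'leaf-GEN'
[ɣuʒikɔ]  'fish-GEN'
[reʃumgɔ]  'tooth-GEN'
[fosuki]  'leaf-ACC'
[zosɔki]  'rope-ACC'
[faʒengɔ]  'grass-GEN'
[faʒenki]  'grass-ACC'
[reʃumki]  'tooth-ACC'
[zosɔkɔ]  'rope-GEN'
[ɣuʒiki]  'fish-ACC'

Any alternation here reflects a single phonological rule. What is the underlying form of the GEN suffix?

/-gɔ/

The GEN suffix surfaces as [-gɔ] and [-kɔ], depending on the final segment of the stem.
By contrast the ACC suffix keeps its initial [k] throughout — that segment must be underlying.
So the underlying form is /-gɔ/, and voiced stops become voiceless after a vowel.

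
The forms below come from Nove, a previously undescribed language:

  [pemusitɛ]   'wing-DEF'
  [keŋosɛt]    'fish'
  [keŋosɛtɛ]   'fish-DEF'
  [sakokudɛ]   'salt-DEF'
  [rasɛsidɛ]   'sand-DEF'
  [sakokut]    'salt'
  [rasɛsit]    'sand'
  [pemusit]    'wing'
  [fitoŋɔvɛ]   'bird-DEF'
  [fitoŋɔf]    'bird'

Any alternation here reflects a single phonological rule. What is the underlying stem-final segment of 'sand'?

The stem for 'sand' ends in [d] in [rasɛsidɛ] but [t] in [rasɛsit].
If /t/ were underlying and a rule turned it into [d] before the DEF suffix, 'wing' would also alternate; but it has [t] in both [pemusitɛ] and [pemusit].
Therefore /d/ is basic and [t] is derived by word-final obstruent devoicing (voiced obstruents become voiceless word-finally).

/d/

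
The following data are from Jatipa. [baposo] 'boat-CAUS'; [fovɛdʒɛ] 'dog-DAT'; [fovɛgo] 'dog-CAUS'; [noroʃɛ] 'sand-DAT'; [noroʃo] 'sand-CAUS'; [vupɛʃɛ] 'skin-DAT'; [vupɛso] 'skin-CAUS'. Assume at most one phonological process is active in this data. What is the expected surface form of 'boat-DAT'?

[bapoʃɛ]

The stem for 'skin' ends in [ʃ] in [vupɛʃɛ] but [s] in [vupɛso].
If /ʃ/ were underlying and a rule turned it into [s] before the CAUS suffix, 'sand' would also alternate; but it has [ʃ] in both [noroʃɛ] and [noroʃo].
So /s/ is underlying, and a rule of palatalization before a front vowel — /g/ and /s/ become palato-alveolar [dʒ] and [ʃ] before a front vowel — gives [ʃ].
The one attested form of 'boat', [baposo], shows underlying /bapos/. Applying the same rule before a front vowel gives [bapoʃɛ].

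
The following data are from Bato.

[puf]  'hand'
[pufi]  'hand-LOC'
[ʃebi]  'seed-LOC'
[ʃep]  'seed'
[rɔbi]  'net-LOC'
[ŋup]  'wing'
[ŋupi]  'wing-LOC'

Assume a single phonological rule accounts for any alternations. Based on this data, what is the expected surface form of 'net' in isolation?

'seed' shows [b] ~ [p] at the end of the stem ([ʃebi] vs [ʃep]).
Compare 'wing', with invariant [p] in [ŋupi] and [ŋup]: an analysis with underlying /p/ and a rule producing [b] before the LOC suffix would wrongly predict alternation here too.
Therefore /b/ is basic and [p] is derived by word-final obstruent devoicing (voiced obstruents become voiceless word-finally).
From [rɔbi] the stem 'net' is /rɔb/; word-finally this yields [rɔp].

[rɔp]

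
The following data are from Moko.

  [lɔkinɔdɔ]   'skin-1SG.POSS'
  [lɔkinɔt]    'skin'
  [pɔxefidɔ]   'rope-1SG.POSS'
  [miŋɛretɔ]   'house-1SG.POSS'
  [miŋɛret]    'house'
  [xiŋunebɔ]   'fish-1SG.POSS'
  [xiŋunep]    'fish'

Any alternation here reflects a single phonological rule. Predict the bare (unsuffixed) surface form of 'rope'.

The stem for 'skin' ends in [d] in [lɔkinɔdɔ] but [t] in [lɔkinɔt].
Compare 'house', with invariant [t] in [miŋɛretɔ] and [miŋɛret]: an analysis with underlying /t/ and a rule producing [d] before the 1SG.POSS suffix would wrongly predict alternation here too.
So /d/ is underlying, and a rule of word-final obstruent devoicing — voiced obstruents become voiceless word-finally — gives [t].
The one attested form of 'rope', [pɔxefidɔ], shows underlying /pɔxefid/. Applying the same rule word-finally gives [pɔxefit].

[pɔxefit]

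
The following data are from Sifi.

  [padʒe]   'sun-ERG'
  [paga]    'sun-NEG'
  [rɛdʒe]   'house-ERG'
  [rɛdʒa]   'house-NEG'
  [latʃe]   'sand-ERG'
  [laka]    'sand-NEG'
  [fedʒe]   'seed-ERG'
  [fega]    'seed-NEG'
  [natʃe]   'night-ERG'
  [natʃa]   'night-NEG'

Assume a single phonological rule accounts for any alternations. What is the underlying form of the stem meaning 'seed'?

In [fedʒe] and [fega] the final segment of 'seed' alternates: [dʒ] ~ [g].
But 'house' keeps [dʒ] in both environments ([rɛdʒe], [rɛdʒa]), so there is no rule changing /dʒ/ to [g] before the NEG suffix.
The alternation reflects palatalization before a front vowel: /k/ and /g/ become palato-alveolar [tʃ] and [dʒ] before a front vowel. /g/ is underlying.
The underlying form of 'seed' is therefore /feg/.

/feg/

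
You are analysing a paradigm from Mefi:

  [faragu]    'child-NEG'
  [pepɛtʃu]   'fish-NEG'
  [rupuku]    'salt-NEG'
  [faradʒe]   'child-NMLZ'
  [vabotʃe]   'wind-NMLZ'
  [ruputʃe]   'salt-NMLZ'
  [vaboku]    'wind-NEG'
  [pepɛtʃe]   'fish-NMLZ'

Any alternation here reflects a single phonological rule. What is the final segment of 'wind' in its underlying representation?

/k/

The root 'wind' surfaces as [vaboku] and [vabotʃe], with a stem-final [k] ~ [tʃ] alternation.
The stem 'fish' ([pepɛtʃu], [pepɛtʃe]) shows [tʃ] unchanged in both environments, so [tʃ] cannot be basic with [k] derived before the NEG suffix.
So /k/ is underlying, and a rule of palatalization before a front vowel — /k/ and /g/ become palato-alveolar [tʃ] and [dʒ] before a front vowel — gives [tʃ].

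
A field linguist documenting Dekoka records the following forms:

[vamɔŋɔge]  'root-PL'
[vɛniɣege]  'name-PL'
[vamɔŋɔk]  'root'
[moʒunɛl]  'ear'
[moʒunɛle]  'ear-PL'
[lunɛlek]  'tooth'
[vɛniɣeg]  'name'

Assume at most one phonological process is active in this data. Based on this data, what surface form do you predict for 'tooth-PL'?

[lunɛlege]

The root 'root' surfaces as [vamɔŋɔk] and [vamɔŋɔge], with a stem-final [k] ~ [g] alternation.
But 'name' keeps [g] in both environments ([vɛniɣeg], [vɛniɣege]), so there is no rule changing /g/ to [k] in isolation.
The underlying segment must be /k/; voiceless stops become voiced between vowels, yielding [g] there.
The one attested form of 'tooth', [lunɛlek], shows underlying /lunɛlek/. Applying the same rule between vowels gives [lunɛlege].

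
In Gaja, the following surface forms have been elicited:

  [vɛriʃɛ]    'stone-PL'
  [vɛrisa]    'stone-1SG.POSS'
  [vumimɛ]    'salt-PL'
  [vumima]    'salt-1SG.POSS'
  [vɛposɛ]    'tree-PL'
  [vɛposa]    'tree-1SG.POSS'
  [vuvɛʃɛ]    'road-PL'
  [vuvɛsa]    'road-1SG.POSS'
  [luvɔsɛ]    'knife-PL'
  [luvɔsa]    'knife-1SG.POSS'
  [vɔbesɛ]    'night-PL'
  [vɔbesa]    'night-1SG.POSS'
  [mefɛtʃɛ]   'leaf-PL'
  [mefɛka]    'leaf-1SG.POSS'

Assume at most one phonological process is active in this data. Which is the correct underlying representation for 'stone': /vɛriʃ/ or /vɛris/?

In [vɛriʃɛ] and [vɛrisa] the final segment of 'stone' alternates: [ʃ] ~ [s].
But 'night' keeps [s] in both environments ([vɔbesɛ], [vɔbesa]), so there is no rule changing /s/ to [ʃ] before the PL suffix.
The underlying segment must be /ʃ/; palato-alveolar /tʃ/ and /ʃ/ become [k] and [s] when no front vowel follows, yielding [s] there.

/vɛriʃ/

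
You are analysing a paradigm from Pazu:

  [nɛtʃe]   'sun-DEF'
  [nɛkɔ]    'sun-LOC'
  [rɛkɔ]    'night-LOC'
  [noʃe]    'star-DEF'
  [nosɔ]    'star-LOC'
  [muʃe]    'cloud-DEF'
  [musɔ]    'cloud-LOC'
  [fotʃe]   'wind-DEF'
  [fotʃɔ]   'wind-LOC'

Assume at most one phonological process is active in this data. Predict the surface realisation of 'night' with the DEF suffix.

[rɛtʃe]

In [nɛtʃe] and [nɛkɔ] the final segment of 'sun' alternates: [tʃ] ~ [k].
The stem 'wind' ([fotʃe], [fotʃɔ]) shows [tʃ] unchanged in both environments, so [tʃ] cannot be basic with [k] derived before the LOC suffix.
Therefore /k/ is basic and [tʃ] is derived by palatalization before a front vowel (/k/ and /s/ become palato-alveolar [tʃ] and [ʃ] before a front vowel).
From [rɛkɔ] the stem 'night' is /rɛk/; before a front vowel this yields [rɛtʃe].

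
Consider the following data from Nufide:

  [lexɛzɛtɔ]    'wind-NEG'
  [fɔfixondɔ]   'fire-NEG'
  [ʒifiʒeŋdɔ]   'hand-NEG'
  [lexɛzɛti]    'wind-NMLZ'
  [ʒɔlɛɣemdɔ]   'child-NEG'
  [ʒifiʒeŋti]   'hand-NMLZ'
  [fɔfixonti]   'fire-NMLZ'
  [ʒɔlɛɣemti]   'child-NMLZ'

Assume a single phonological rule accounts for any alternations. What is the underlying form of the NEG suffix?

/-dɔ/

The NEG morpheme has two allomorphs, [-dɔ] and [-tɔ].
By contrast the NMLZ suffix keeps its initial [t] throughout — that segment must be underlying.
The NEG suffix is therefore /-dɔ/ underlyingly, with post-vocalic devoicing: voiced stops become voiceless after a vowel.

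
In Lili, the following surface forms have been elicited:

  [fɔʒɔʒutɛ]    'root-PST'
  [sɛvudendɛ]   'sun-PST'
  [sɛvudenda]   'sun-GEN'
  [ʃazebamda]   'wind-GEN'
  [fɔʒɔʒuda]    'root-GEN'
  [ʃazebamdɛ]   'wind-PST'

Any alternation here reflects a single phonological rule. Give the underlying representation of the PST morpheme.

The PST morpheme has two allomorphs, [-dɛ] and [-tɛ].
By contrast the GEN suffix keeps its initial [d] throughout — that segment must be underlying.
So the underlying form is /-tɛ/, and voiceless stops become voiced after a nasal.

/-tɛ/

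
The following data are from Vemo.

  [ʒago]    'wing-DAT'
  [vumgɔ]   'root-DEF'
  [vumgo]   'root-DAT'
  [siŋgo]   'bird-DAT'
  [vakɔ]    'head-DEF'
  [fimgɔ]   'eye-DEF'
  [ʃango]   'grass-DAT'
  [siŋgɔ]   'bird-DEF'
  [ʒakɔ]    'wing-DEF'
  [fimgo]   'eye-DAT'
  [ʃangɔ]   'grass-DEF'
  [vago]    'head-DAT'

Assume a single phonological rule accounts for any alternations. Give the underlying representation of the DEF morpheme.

/-kɔ/

The DEF suffix surfaces as [-gɔ] and [-kɔ], depending on the final segment of the stem.
By contrast the DAT suffix keeps its initial [g] throughout — that segment must be underlying.
The DEF suffix is therefore /-kɔ/ underlyingly, with post-nasal voicing: voiceless stops become voiced after a nasal.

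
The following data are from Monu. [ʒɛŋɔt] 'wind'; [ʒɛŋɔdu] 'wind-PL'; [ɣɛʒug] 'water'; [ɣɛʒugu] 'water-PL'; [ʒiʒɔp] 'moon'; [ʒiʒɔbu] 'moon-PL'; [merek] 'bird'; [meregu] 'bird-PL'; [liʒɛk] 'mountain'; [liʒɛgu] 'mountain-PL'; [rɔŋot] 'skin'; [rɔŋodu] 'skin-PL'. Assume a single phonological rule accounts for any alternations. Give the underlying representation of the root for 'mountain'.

/liʒɛk/

The root 'mountain' surfaces as [liʒɛk] and [liʒɛgu], with a stem-final [k] ~ [g] alternation.
Compare 'water', with invariant [g] in [ɣɛʒug] and [ɣɛʒugu]: an analysis with underlying /g/ and a rule producing [k] in isolation would wrongly predict alternation here too.
The underlying segment must be /k/; voiceless stops become voiced between vowels, yielding [g] there.
So 'mountain' = /liʒɛk/.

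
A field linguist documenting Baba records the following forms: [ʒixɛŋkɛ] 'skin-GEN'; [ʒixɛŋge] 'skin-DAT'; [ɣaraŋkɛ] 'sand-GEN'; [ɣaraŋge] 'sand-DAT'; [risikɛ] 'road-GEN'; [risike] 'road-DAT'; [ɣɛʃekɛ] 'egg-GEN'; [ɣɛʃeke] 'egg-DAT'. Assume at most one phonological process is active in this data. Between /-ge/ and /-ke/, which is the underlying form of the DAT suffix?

The DAT morpheme has two allomorphs, [-ge] and [-ke].
The GEN suffix, which begins with [k], is invariant after every stem; so [k] is not altered by any rule here.
The DAT suffix is therefore /-ge/ underlyingly, with post-vocalic devoicing: voiced stops become voiceless after a vowel.

/-ge/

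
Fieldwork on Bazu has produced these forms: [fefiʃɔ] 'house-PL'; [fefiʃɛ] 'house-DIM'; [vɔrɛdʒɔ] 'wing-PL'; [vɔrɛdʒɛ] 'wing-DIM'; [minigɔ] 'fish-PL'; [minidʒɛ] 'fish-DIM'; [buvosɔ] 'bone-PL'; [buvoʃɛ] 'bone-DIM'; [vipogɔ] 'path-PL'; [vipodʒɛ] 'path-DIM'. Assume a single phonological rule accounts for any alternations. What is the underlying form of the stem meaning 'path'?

/vipog/

The root 'path' surfaces as [vipogɔ] and [vipodʒɛ], with a stem-final [g] ~ [dʒ] alternation.
But 'wing' keeps [dʒ] in both environments ([vɔrɛdʒɔ], [vɔrɛdʒɛ]), so there is no rule changing /dʒ/ to [g] before the PL suffix.
Therefore /g/ is basic and [dʒ] is derived by palatalization before a front vowel (/g/ and /s/ become palato-alveolar [dʒ] and [ʃ] before a front vowel).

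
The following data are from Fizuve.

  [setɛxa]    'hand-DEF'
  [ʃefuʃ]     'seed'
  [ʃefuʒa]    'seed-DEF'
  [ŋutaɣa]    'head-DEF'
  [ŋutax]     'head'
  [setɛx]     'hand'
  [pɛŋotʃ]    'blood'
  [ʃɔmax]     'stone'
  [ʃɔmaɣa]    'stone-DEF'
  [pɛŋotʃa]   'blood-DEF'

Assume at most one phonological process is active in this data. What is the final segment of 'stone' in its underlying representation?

The root 'stone' surfaces as [ʃɔmaɣa] and [ʃɔmax], with a stem-final [ɣ] ~ [x] alternation.
But 'hand' keeps [x] in both environments ([setɛxa], [setɛx]), so there is no rule changing /x/ to [ɣ] before the DEF suffix.
So /ɣ/ is underlying, and a rule of word-final obstruent devoicing — voiced obstruents become voiceless word-finally — gives [x].

/ɣ/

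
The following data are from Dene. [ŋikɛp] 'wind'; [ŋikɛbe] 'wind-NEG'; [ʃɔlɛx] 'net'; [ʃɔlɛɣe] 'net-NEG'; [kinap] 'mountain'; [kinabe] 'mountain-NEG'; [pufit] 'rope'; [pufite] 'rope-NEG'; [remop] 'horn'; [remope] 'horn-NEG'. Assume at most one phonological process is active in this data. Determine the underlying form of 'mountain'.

/kinab/

The root 'mountain' surfaces as [kinap] and [kinabe], with a stem-final [p] ~ [b] alternation.
The stem 'horn' ([remop], [remope]) shows [p] unchanged in both environments, so [p] cannot be basic with [b] derived before the NEG suffix.
The alternation reflects word-final obstruent devoicing: voiced obstruents become voiceless word-finally. /b/ is underlying.
So 'mountain' = /kinab/.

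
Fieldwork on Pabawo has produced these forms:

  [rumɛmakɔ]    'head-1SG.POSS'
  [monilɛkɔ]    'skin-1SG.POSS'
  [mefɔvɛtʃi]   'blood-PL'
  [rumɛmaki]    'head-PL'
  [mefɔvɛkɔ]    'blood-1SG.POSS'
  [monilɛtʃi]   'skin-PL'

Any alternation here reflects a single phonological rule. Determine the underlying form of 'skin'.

/monilɛtʃ/

In [monilɛtʃi] and [monilɛkɔ] the final segment of 'skin' alternates: [tʃ] ~ [k].
If /k/ were underlying and a rule turned it into [tʃ] before the PL suffix, 'head' would also alternate; but it has [k] in both [rumɛmaki] and [rumɛmakɔ].
The alternation reflects depalatalization: palato-alveolar /tʃ/ becomes [k] when no front vowel follows. /tʃ/ is underlying.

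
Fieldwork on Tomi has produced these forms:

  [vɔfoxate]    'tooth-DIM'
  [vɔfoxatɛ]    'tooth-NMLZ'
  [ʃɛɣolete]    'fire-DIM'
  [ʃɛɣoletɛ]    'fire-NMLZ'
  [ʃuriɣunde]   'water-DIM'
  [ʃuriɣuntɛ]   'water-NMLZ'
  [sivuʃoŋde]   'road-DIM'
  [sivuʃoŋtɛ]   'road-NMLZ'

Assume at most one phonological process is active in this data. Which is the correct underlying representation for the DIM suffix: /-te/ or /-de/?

The DIM suffix surfaces as [-de] and [-te], depending on the final segment of the stem.
By contrast the NMLZ suffix keeps its initial [t] throughout — that segment must be underlying.
So the underlying form is /-de/, and voiced stops become voiceless after a vowel.

/-de/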